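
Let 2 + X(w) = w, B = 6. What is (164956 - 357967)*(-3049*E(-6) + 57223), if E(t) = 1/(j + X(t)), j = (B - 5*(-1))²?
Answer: -1247459044650/113 ≈ -1.1039e+10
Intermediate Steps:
j = 121 (j = (6 - 5*(-1))² = (6 + 5)² = 11² = 121)
X(w) = -2 + w
E(t) = 1/(119 + t) (E(t) = 1/(121 + (-2 + t)) = 1/(119 + t))
(164956 - 357967)*(-3049*E(-6) + 57223) = (164956 - 357967)*(-3049/(119 - 6) + 57223) = -193011*(-3049/113 + 57223) = -193011*6463150/113 = -1247459044650/113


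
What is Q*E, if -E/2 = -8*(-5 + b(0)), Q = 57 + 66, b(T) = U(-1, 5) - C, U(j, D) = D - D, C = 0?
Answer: -9840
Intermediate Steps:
U(j, D) = 0
b(T) = 0 (b(T) = 0 - 1*0 = 0 + 0 = 0)
Q = 123
E = -80 (E = -(-16)*(-5 + 0) = -(-16)*(-5) = -2*40 = -80)
Q*E = 123*(-80) = -9840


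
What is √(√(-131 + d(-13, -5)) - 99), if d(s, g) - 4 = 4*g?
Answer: √(-99 + 7*I*√3) ≈ 0.60814 + 9.9684*I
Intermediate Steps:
d(s, g) = 4 + 4*g
√(√(-131 + d(-13, -5)) - 99) = √(√(-131 + (4 + 4*(-5))) - 99) = √(√(-131 + (4 - 20)) - 99) = √(√(-131 - 16) - 99) = √(√(-147) - 99) = √(7*I*√3 - 99) = √(-99 + 7*I*√3)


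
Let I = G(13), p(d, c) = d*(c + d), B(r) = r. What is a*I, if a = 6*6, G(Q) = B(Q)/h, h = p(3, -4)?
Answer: -156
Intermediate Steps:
h = -3 (h = 3*(-4 + 3) = 3*(-1) = -3)
G(Q) = -Q/3 (G(Q) = Q/(-3) = Q*(-⅓) = -Q/3)
a = 36
I = -13/3 (I = -⅓*13 = -13/3 ≈ -4.3333)
a*I = 36*(-13/3) = -156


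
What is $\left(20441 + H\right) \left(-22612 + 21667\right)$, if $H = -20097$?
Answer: $-325080$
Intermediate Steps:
$\left(20441 + H\right) \left(-22612 + 21667\right) = \left(20441 - 20097\right) \left(-22612 + 21667\right) = 344 \left(-945\right) = -325080$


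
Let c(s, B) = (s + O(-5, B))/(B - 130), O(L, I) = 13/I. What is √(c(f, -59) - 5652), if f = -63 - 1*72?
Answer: I*√78078650286/3717 ≈ 75.175*I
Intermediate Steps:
f = -135 (f = -63 - 72 = -135)
c(s, B) = (s + 13/B)/(-130 + B) (c(s, B) = (s + 13/B)/(B - 130) = (s + 13/B)/(-130 + B))
√(c(f, -59) - 5652) = √((13 - 59*(-135))/((-59)*(-130 - 59)) - 5652) = √(-1/59*(13 + 7965)/(-189) - 5652) = √(-1/59*(-1/189)*7978 - 5652) = √(7978/11151 - 5652) = √(-63017474/11151) = I*√78078650286/3717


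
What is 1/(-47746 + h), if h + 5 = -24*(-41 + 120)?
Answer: -1/49647 ≈ -2.0142e-5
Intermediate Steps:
h = -1901 (h = -5 - 24*(-41 + 120) = -5 - 24*79 = -5 - 1896 = -1901)
1/(-47746 + h) = 1/(-47746 - 1901) = 1/(-49647) = -1/49647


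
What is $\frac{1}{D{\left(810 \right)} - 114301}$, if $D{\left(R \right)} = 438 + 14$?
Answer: $- \frac{1}{113849} \approx -8.7836 \cdot 10^{-6}$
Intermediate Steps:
$D{\left(R \right)} = 452$
$\frac{1}{D{\left(810 \right)} - 114301} = \frac{1}{452 - 114301} = \frac{1}{-113849} = - \frac{1}{113849}$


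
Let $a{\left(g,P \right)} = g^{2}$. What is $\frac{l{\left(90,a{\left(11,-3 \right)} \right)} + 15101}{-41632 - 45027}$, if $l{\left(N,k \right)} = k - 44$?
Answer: $- \frac{15178}{86659} \approx -0.17515$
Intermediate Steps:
$l{\left(N,k \right)} = -44 + k$
$\frac{l{\left(90,a{\left(11,-3 \right)} \right)} + 15101}{-41632 - 45027} = \frac{\left(-44 + 11^{2}\right) + 15101}{-41632 - 45027} = \frac{\left(-44 + 121\right) + 15101}{-86659} = \left(77 + 15101\right) \left(- \frac{1}{86659}\right) = 15178 \left(- \frac{1}{86659}\right) = - \frac{15178}{86659}$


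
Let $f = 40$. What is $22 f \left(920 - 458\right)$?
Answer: $406560$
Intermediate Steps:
$22 f \left(920 - 458\right) = 22 \cdot 40 \left(920 - 458\right) = 880 \cdot 462 = 406560$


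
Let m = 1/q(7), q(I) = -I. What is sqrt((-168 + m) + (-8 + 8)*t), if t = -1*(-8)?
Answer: I*sqrt(8239)/7 ≈ 12.967*I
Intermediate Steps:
m = -1/7 (m = 1/(-1*7) = 1/(-7) = -1/7 ≈ -0.14286)
t = 8
sqrt((-168 + m) + (-8 + 8)*t) = sqrt((-168 - 1/7) + (-8 + 8)*8) = sqrt(-1177/7 + 0*8) = sqrt(-1177/7 + 0) = sqrt(-1177/7) = I*sqrt(8239)/7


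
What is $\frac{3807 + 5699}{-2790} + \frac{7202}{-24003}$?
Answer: $- \frac{13792561}{3720465} \approx -3.7072$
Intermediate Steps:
$\frac{3807 + 5699}{-2790} + \frac{7202}{-24003} = 9506 \left(- \frac{1}{2790}\right) + 7202 \left(- \frac{1}{24003}\right) = - \frac{4753}{1395} - \frac{7202}{24003} = - \frac{13792561}{3720465}$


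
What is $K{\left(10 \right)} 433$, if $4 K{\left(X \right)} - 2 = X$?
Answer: $1299$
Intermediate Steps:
$K{\left(X \right)} = \frac{1}{2} + \frac{X}{4}$
$K{\left(10 \right)} 433 = \left(\frac{1}{2} + \frac{1}{4} \cdot 10\right) 433 = \left(\frac{1}{2} + \frac{5}{2}\right) 433 = 3 \cdot 433 = 1299$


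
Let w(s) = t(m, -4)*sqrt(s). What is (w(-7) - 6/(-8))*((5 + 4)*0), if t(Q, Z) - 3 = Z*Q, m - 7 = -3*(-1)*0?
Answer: 0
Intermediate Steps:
m = 7 (m = 7 - 3*(-1)*0 = 7 + 3*0 = 7 + 0 = 7)
t(Q, Z) = 3 + Q*Z (t(Q, Z) = 3 + Z*Q = 3 + Q*Z)
w(s) = -25*sqrt(s) (w(s) = (3 + 7*(-4))*sqrt(s) = (3 - 28)*sqrt(s) = -25*sqrt(s))
(w(-7) - 6/(-8))*((5 + 4)*0) = (-25*I*sqrt(7) - 6/(-8))*((5 + 4)*0) = (-25*I*sqrt(7) - 6*(-1/8))*(9*0) = (-25*I*sqrt(7) + 3/4)*0 = (3/4 - 25*I*sqrt(7))*0 = 0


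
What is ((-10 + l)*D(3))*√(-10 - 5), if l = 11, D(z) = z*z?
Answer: 9*I*√15 ≈ 34.857*I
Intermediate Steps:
D(z) = z²
((-10 + l)*D(3))*√(-10 - 5) = ((-10 + 11)*3²)*√(-10 - 5) = (1*9)*√(-15) = 9*(I*√15) = 9*I*√15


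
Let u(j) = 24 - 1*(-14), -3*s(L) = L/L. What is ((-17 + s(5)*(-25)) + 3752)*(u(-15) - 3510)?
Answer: -38990560/3 ≈ -1.2997e+7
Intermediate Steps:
s(L) = -⅓ (s(L) = -L/(3*L) = -⅓*1 = -⅓)
u(j) = 38 (u(j) = 24 + 14 = 38)
((-17 + s(5)*(-25)) + 3752)*(u(-15) - 3510) = ((-17 - ⅓*(-25)) + 3752)*(38 - 3510) = ((-17 + 25/3) + 3752)*(-3472) = (-26/3 + 3752)*(-3472) = (11230/3)*(-3472) = -38990560/3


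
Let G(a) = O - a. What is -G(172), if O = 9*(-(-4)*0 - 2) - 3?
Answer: 193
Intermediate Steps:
O = -21 (O = 9*(-4*0 - 2) - 3 = 9*(0 - 2) - 3 = 9*(-2) - 3 = -18 - 3 = -21)
G(a) = -21 - a
-G(172) = -(-21 - 1*172) = -(-21 - 172) = -1*(-193) = 193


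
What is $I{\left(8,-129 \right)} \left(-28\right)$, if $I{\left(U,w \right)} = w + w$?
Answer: $7224$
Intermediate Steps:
$I{\left(U,w \right)} = 2 w$
$I{\left(8,-129 \right)} \left(-28\right) = 2 \left(-129\right) \left(-28\right) = \left(-258\right) \left(-28\right) = 7224$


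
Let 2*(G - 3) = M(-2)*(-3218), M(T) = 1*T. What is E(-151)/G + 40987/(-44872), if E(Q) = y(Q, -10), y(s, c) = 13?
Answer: -131435791/144532712 ≈ -0.90938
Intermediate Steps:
M(T) = T
E(Q) = 13
G = 3221 (G = 3 + (-2*(-3218))/2 = 3 + (1/2)*6436 = 3 + 3218 = 3221)
E(-151)/G + 40987/(-44872) = 13/3221 + 40987/(-44872) = 13*(1/3221) + 40987*(-1/44872) = 13/3221 - 40987/44872 = -131435791/144532712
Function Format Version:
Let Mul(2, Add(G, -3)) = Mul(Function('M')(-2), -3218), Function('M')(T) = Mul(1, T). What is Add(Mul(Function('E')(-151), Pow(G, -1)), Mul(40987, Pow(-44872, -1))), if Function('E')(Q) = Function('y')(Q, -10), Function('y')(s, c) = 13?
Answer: Rational(-131435791, 144532712) ≈ -0.90938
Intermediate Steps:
Function('M')(T) = T
Function('E')(Q) = 13
G = 3221 (G = Add(3, Mul(Rational(1, 2), Mul(-2, -3218))) = Add(3, Mul(Rational(1, 2), 6436)) = Add(3, 3218) = 3221)
Add(Mul(Function('E')(-151), Pow(G, -1)), Mul(40987, Pow(-44872, -1))) = Add(Mul(13, Pow(3221, -1)), Mul(40987, Pow(-44872, -1))) = Add(Mul(13, Rational(1, 3221)), Mul(40987, Rational(-1, 44872))) = Add(Rational(13, 3221), Rational(-40987, 44872)) = Rational(-131435791, 144532712)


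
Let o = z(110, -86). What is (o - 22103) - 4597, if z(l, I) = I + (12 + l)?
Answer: -26664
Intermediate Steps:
z(l, I) = 12 + I + l
o = 36 (o = 12 - 86 + 110 = 36)
(o - 22103) - 4597 = (36 - 22103) - 4597 = -22067 - 4597 = -26664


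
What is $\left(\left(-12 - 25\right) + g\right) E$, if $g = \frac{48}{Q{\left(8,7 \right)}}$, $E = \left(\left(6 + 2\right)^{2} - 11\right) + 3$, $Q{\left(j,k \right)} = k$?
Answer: $-1688$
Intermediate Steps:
$E = 56$ ($E = \left(8^{2} - 11\right) + 3 = \left(64 - 11\right) + 3 = 53 + 3 = 56$)
$g = \frac{48}{7} \approx 6.8571$
$\left(\left(-12 - 25\right) + g\right) E = \left(\left(-12 - 25\right) + \frac{48}{7}\right) 56 = \left(-37 + \frac{48}{7}\right) 56 = \left(- \frac{211}{7}\right) 56 = -1688$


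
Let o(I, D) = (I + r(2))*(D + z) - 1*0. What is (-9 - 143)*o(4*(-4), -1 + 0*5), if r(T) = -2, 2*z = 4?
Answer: 2736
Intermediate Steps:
z = 2 (z = (½)*4 = 2)
o(I, D) = (-2 + I)*(2 + D) (o(I, D) = (I - 2)*(D + 2) - 1*0 = (-2 + I)*(2 + D) + 0 = (-2 + I)*(2 + D))
(-9 - 143)*o(4*(-4), -1 + 0*5) = (-9 - 143)*(-4 - 2*(-1 + 0*5) + 2*(4*(-4)) + (-1 + 0*5)*(4*(-4))) = -152*(-4 - 2*(-1 + 0) + 2*(-16) + (-1 + 0)*(-16)) = -152*(-4 - 2*(-1) - 32 - 1*(-16)) = -152*(-4 + 2 - 32 + 16) = -152*(-18) = 2736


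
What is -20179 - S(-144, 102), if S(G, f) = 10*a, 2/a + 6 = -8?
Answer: -141243/7 ≈ -20178.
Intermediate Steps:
a = -⅐ (a = 2/(-6 - 8) = 2/(-14) = 2*(-1/14) = -⅐ ≈ -0.14286)
S(G, f) = -10/7 (S(G, f) = 10*(-⅐) = -10/7)
-20179 - S(-144, 102) = -20179 - 1*(-10/7) = -20179 + 10/7 = -141243/7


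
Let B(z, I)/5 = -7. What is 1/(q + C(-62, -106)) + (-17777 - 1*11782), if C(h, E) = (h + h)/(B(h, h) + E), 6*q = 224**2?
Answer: -34857746199/1179260 ≈ -29559.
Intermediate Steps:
B(z, I) = -35 (B(z, I) = 5*(-7) = -35)
q = 25088/3 (q = (1/6)*224**2 = (1/6)*50176 = 25088/3 ≈ 8362.7)
C(h, E) = 2*h/(-35 + E) (C(h, E) = (h + h)/(-35 + E) = (2*h)/(-35 + E) = 2*h/(-35 + E))
1/(q + C(-62, -106)) + (-17777 - 1*11782) = 1/(25088/3 + 2*(-62)/(-35 - 106)) + (-17777 - 1*11782) = 1/(25088/3 + 2*(-62)/(-141)) + (-17777 - 11782) = 1/(25088/3 + 2*(-62)*(-1/141)) - 29559 = 1/(25088/3 + 124/141) - 29559 = 1/(1179260/141) - 29559 = 141/1179260 - 29559 = -34857746199/1179260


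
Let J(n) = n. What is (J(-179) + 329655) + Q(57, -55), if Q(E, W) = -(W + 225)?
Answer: 329306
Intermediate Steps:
Q(E, W) = -225 - W (Q(E, W) = -(225 + W) = -225 - W)
(J(-179) + 329655) + Q(57, -55) = (-179 + 329655) + (-225 - 1*(-55)) = 329476 + (-225 + 55) = 329476 - 170 = 329306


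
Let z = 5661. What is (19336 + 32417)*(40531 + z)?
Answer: 2390574576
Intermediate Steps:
(19336 + 32417)*(40531 + z) = (19336 + 32417)*(40531 + 5661) = 51753*46192 = 2390574576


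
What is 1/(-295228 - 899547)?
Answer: -1/1194775 ≈ -8.3698e-7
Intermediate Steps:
1/(-295228 - 899547) = 1/(-1194775) = -1/1194775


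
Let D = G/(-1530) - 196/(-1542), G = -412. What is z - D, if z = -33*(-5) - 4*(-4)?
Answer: 35507573/196605 ≈ 180.60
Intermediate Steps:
D = 77932/196605 (D = -412/(-1530) - 196/(-1542) = -412*(-1/1530) - 196*(-1/1542) = 206/765 + 98/771 = 77932/196605 ≈ 0.39639)
z = 181 (z = 165 + 16 = 181)
z - D = 181 - 1*77932/196605 = 181 - 77932/196605 = 35507573/196605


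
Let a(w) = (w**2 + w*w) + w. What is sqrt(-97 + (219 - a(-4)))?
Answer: sqrt(94) ≈ 9.6954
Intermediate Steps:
a(w) = w + 2*w**2 (a(w) = (w**2 + w**2) + w = 2*w**2 + w = w + 2*w**2)
sqrt(-97 + (219 - a(-4))) = sqrt(-97 + (219 - (-4)*(1 + 2*(-4)))) = sqrt(-97 + (219 - (-4)*(1 - 8))) = sqrt(-97 + (219 - (-4)*(-7))) = sqrt(-97 + (219 - 1*28)) = sqrt(-97 + (219 - 28)) = sqrt(-97 + 191) = sqrt(94)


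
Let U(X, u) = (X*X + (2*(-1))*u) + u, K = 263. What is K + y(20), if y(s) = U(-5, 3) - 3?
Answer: 282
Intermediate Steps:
U(X, u) = X**2 - u (U(X, u) = (X**2 - 2*u) + u = X**2 - u)
y(s) = 19 (y(s) = ((-5)**2 - 1*3) - 3 = (25 - 3) - 3 = 22 - 3 = 19)
K + y(20) = 263 + 19 = 282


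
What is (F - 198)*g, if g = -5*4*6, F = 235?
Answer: -4440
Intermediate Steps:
g = -120 (g = -20*6 = -120)
(F - 198)*g = (235 - 198)*(-120) = 37*(-120) = -4440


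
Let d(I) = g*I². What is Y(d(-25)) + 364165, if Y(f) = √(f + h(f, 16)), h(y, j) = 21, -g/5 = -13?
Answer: 364165 + √40646 ≈ 3.6437e+5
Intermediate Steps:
g = 65 (g = -5*(-13) = 65)
d(I) = 65*I²
Y(f) = √(21 + f) (Y(f) = √(f + 21) = √(21 + f))
Y(d(-25)) + 364165 = √(21 + 65*(-25)²) + 364165 = √(21 + 65*625) + 364165 = √(21 + 40625) + 364165 = √40646 + 364165 = 364165 + √40646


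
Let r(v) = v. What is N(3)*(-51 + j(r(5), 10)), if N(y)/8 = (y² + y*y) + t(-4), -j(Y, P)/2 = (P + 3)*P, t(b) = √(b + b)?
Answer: -44784 - 4976*I*√2 ≈ -44784.0 - 7037.1*I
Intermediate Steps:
t(b) = √2*√b (t(b) = √(2*b) = √2*√b)
j(Y, P) = -2*P*(3 + P) (j(Y, P) = -2*(P + 3)*P = -2*(3 + P)*P = -2*P*(3 + P))
N(y) = 16*y² + 16*I*√2 (N(y) = 8*((y² + y*y) + √2*√(-4)) = 8*((y² + y²) + √2*(2*I)) = 8*(2*y² + 2*I*√2) = 16*y² + 16*I*√2)
N(3)*(-51 + j(r(5), 10)) = (16*3² + 16*I*√2)*(-51 - 2*10*(3 + 10)) = (16*9 + 16*I*√2)*(-51 - 2*10*13) = (144 + 16*I*√2)*(-51 - 260) = (144 + 16*I*√2)*(-311) = -44784 - 4976*I*√2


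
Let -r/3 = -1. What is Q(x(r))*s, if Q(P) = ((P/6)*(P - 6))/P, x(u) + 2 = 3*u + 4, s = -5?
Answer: -25/6 ≈ -4.1667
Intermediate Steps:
r = 3 (r = -3*(-1) = 3)
x(u) = 2 + 3*u (x(u) = -2 + (3*u + 4) = -2 + (4 + 3*u) = 2 + 3*u)
Q(P) = -1 + P/6 (Q(P) = ((P*(⅙))*(-6 + P))/P = ((P/6)*(-6 + P))/P = (P*(-6 + P)/6)/P = -1 + P/6)
Q(x(r))*s = (-1 + (2 + 3*3)/6)*(-5) = (-1 + (2 + 9)/6)*(-5) = (-1 + (⅙)*11)*(-5) = (-1 + 11/6)*(-5) = (⅚)*(-5) = -25/6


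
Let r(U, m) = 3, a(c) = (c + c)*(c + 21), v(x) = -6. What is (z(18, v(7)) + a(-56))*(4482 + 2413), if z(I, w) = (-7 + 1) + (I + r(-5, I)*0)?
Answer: 27111140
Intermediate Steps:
a(c) = 2*c*(21 + c) (a(c) = (2*c)*(21 + c) = 2*c*(21 + c))
z(I, w) = -6 + I (z(I, w) = (-7 + 1) + (I + 3*0) = -6 + (I + 0) = -6 + I)
(z(18, v(7)) + a(-56))*(4482 + 2413) = ((-6 + 18) + 2*(-56)*(21 - 56))*(4482 + 2413) = (12 + 2*(-56)*(-35))*6895 = (12 + 3920)*6895 = 3932*6895 = 27111140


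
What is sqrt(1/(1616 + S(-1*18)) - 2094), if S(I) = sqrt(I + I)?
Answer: sqrt(-3570211603941736 - 3917238*I)/1305746 ≈ 2.5104e-8 - 45.76*I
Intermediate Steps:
S(I) = sqrt(2)*sqrt(I) (S(I) = sqrt(2*I) = sqrt(2)*sqrt(I))
sqrt(1/(1616 + S(-1*18)) - 2094) = sqrt(1/(1616 + sqrt(2)*sqrt(-1*18)) - 2094) = sqrt(1/(1616 + sqrt(2)*sqrt(-18)) - 2094) = sqrt(1/(1616 + sqrt(2)*(3*I*sqrt(2))) - 2094) = sqrt(1/(1616 + 6*I) - 2094) = sqrt((1616 - 6*I)/2611492 - 2094) = sqrt(-2094 + (1616 - 6*I)/2611492)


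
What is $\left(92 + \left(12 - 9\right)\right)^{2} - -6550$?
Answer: $15575$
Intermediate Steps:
$\left(92 + \left(12 - 9\right)\right)^{2} - -6550 = \left(92 + 3\right)^{2} + 6550 = 95^{2} + 6550 = 9025 + 6550 = 15575$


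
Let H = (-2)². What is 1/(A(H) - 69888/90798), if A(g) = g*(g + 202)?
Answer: 15133/12457944 ≈ 0.0012147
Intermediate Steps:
H = 4
A(g) = g*(202 + g)
1/(A(H) - 69888/90798) = 1/(4*(202 + 4) - 69888/90798) = 1/(4*206 - 69888*1/90798) = 1/(824 - 11648/15133) = 1/(12457944/15133) = 15133/12457944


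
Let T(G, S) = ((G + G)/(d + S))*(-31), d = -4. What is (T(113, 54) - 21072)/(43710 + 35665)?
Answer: -530303/1984375 ≈ -0.26724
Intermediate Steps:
T(G, S) = -62*G/(-4 + S) (T(G, S) = ((G + G)/(-4 + S))*(-31) = ((2*G)/(-4 + S))*(-31) = (2*G/(-4 + S))*(-31) = -62*G/(-4 + S))
(T(113, 54) - 21072)/(43710 + 35665) = (-62*113/(-4 + 54) - 21072)/(43710 + 35665) = (-62*113/50 - 21072)/79375 = (-62*113*1/50 - 21072)*(1/79375) = (-3503/25 - 21072)*(1/79375) = -530303/25*1/79375 = -530303/1984375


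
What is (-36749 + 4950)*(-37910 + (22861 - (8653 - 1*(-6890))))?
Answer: 972795008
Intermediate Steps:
(-36749 + 4950)*(-37910 + (22861 - (8653 - 1*(-6890)))) = -31799*(-37910 + (22861 - (8653 + 6890))) = -31799*(-37910 + (22861 - 1*15543)) = -31799*(-37910 + (22861 - 15543)) = -31799*(-37910 + 7318) = -31799*(-30592) = 972795008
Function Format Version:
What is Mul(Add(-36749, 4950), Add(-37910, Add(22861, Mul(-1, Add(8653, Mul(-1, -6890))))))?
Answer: 972795008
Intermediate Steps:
Mul(Add(-36749, 4950), Add(-37910, Add(22861, Mul(-1, Add(8653, Mul(-1, -6890)))))) = Mul(-31799, Add(-37910, Add(22861, Mul(-1, Add(8653, 6890))))) = Mul(-31799, Add(-37910, Add(22861, Mul(-1, 15543)))) = Mul(-31799, Add(-37910, Add(22861, -15543))) = Mul(-31799, Add(-37910, 7318)) = Mul(-31799, -30592) = 972795008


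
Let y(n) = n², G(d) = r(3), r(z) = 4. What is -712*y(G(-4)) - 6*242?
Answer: -12844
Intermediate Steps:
G(d) = 4
-712*y(G(-4)) - 6*242 = -712*4² - 6*242 = -712*16 - 1452 = -11392 - 1452 = -12844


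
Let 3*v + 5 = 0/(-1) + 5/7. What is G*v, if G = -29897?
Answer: 42710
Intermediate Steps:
v = -10/7 (v = -5/3 + (0/(-1) + 5/7)/3 = -5/3 + (0*(-1) + 5*(⅐))/3 = -5/3 + (0 + 5/7)/3 = -5/3 + (⅓)*(5/7) = -5/3 + 5/21 = -10/7 ≈ -1.4286)
G*v = -29897*(-10/7) = 42710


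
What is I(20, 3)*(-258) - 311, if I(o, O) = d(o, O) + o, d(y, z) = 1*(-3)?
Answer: -4697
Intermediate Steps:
d(y, z) = -3
I(o, O) = -3 + o
I(20, 3)*(-258) - 311 = (-3 + 20)*(-258) - 311 = 17*(-258) - 311 = -4386 - 311 = -4697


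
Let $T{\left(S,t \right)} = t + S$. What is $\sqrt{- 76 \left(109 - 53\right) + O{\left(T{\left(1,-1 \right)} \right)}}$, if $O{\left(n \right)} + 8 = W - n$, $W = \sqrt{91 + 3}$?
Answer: $\sqrt{-4264 + \sqrt{94}} \approx 65.225 i$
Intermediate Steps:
$W = \sqrt{94} \approx 9.6954$
$T{\left(S,t \right)} = S + t$
$O{\left(n \right)} = -8 + \sqrt{94} - n$ ($O{\left(n \right)} = -8 - \left(n - \sqrt{94}\right) = -8 + \sqrt{94} - n$)
$\sqrt{- 76 \left(109 - 53\right) + O{\left(T{\left(1,-1 \right)} \right)}} = \sqrt{- 76 \left(109 - 53\right) - \left(8 - \sqrt{94}\right)} = \sqrt{\left(-76\right) 56 - \left(8 - \sqrt{94}\right)} = \sqrt{-4256 + \left(-8 + \sqrt{94} + 0\right)} = \sqrt{-4256 - \left(8 - \sqrt{94}\right)} = \sqrt{-4264 + \sqrt{94}}$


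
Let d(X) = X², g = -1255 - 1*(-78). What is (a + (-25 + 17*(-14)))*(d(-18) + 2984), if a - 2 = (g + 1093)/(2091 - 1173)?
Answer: -132144676/153 ≈ -8.6369e+5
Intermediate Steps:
g = -1177 (g = -1255 + 78 = -1177)
a = 292/153 (a = 2 + (-1177 + 1093)/(2091 - 1173) = 2 - 84/918 = 2 - 84*1/918 = 2 - 14/153 = 292/153 ≈ 1.9085)
(a + (-25 + 17*(-14)))*(d(-18) + 2984) = (292/153 + (-25 + 17*(-14)))*((-18)² + 2984) = (292/153 + (-25 - 238))*(324 + 2984) = (292/153 - 263)*3308 = -39947/153*3308 = -132144676/153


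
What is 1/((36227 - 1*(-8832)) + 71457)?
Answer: 1/116516 ≈ 8.5825e-6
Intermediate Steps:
1/((36227 - 1*(-8832)) + 71457) = 1/((36227 + 8832) + 71457) = 1/(45059 + 71457) = 1/116516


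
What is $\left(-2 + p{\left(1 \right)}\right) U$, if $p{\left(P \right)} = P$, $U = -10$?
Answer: $10$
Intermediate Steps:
$\left(-2 + p{\left(1 \right)}\right) U = \left(-2 + 1\right) \left(-10\right) = \left(-1\right) \left(-10\right) = 10$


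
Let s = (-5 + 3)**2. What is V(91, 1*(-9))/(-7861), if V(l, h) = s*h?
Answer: 36/7861 ≈ 0.0045796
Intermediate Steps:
s = 4 (s = (-2)**2 = 4)
V(l, h) = 4*h
V(91, 1*(-9))/(-7861) = (4*(1*(-9)))/(-7861) = (4*(-9))*(-1/7861) = -36*(-1/7861) = 36/7861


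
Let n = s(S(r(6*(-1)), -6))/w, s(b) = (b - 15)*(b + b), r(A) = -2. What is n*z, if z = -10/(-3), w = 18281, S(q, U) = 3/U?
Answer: 155/54843 ≈ 0.0028263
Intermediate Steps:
z = 10/3 (z = -10*(-⅓) = 10/3 ≈ 3.3333)
s(b) = 2*b*(-15 + b) (s(b) = (-15 + b)*(2*b) = 2*b*(-15 + b))
n = 31/36562 (n = (2*(3/(-6))*(-15 + 3/(-6)))/18281 = (2*(3*(-⅙))*(-15 + 3*(-⅙)))*(1/18281) = (2*(-½)*(-15 - ½))*(1/18281) = (2*(-½)*(-31/2))*(1/18281) = (31/2)*(1/18281) = 31/36562 ≈ 0.00084788)
n*z = (31/36562)*(10/3) = 155/54843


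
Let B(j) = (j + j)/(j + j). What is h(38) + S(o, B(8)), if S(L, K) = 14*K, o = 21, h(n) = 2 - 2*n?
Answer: -60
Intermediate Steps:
B(j) = 1 (B(j) = (2*j)/((2*j)) = (2*j)*(1/(2*j)) = 1)
h(38) + S(o, B(8)) = (2 - 2*38) + 14*1 = (2 - 76) + 14 = -74 + 14 = -60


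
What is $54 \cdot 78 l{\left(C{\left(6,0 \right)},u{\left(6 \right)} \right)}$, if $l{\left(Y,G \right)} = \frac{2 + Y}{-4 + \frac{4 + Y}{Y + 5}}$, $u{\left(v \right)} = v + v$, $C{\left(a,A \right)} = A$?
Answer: $- \frac{5265}{2} \approx -2632.5$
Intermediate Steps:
$u{\left(v \right)} = 2 v$
$l{\left(Y,G \right)} = \frac{2 + Y}{-4 + \frac{4 + Y}{5 + Y}}$
$54 \cdot 78 l{\left(C{\left(6,0 \right)},u{\left(6 \right)} \right)} = 54 \cdot 78 \frac{-10 - 0^{2} - 0}{16 + 3 \cdot 0} = 4212 \frac{-10 - 0 + 0}{16 + 0} = 4212 \frac{-10 + 0 + 0}{16} = 4212 \cdot \frac{1}{16} \left(-10\right) = 4212 \left(- \frac{5}{8}\right) = - \frac{5265}{2}$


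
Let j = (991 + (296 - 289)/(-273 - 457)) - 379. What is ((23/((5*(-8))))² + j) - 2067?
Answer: -169906503/116800 ≈ -1454.7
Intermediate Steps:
j = 446753/730 (j = (991 + 7/(-730)) - 379 = (991 + 7*(-1/730)) - 379 = (991 - 7/730) - 379 = 723423/730 - 379 = 446753/730 ≈ 611.99)
((23/((5*(-8))))² + j) - 2067 = ((23/((5*(-8))))² + 446753/730) - 2067 = ((23/(-40))² + 446753/730) - 2067 = ((23*(-1/40))² + 446753/730) - 2067 = ((-23/40)² + 446753/730) - 2067 = (529/1600 + 446753/730) - 2067 = 71519097/116800 - 2067 = -169906503/116800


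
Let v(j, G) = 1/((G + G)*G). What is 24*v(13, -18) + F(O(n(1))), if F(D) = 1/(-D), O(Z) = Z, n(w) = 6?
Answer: -7/54 ≈ -0.12963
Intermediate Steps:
v(j, G) = 1/(2*G²) (v(j, G) = 1/((2*G)*G) = 1/(2*G²))
F(D) = -1/D
24*v(13, -18) + F(O(n(1))) = 24*((½)/(-18)²) - 1/6 = 24*((½)*(1/324)) - 1*⅙ = 24*(1/648) - ⅙ = 1/27 - ⅙ = -7/54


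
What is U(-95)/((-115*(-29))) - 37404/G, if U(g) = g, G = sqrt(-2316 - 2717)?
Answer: -19/667 + 37404*I*sqrt(5033)/5033 ≈ -0.028486 + 527.24*I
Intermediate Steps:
G = I*sqrt(5033) (G = sqrt(-5033) = I*sqrt(5033) ≈ 70.944*I)
U(-95)/((-115*(-29))) - 37404/G = -95/((-115*(-29))) - 37404*(-I*sqrt(5033)/5033) = -95/3335 - (-37404)*I*sqrt(5033)/5033 = -95*1/3335 + 37404*I*sqrt(5033)/5033 = -19/667 + 37404*I*sqrt(5033)/5033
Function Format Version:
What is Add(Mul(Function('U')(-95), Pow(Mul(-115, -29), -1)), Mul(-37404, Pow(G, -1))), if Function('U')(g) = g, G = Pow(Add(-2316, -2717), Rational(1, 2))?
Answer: Add(Rational(-19, 667), Mul(Rational(37404, 5033), I, Pow(5033, Rational(1, 2)))) ≈ Add(-0.028486, Mul(527.24, I))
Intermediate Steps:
G = Mul(I, Pow(5033, Rational(1, 2))) (G = Pow(-5033, Rational(1, 2)) = Mul(I, Pow(5033, Rational(1, 2))) ≈ Mul(70.944, I))
Add(Mul(Function('U')(-95), Pow(Mul(-115, -29), -1)), Mul(-37404, Pow(G, -1))) = Add(Mul(-95, Pow(Mul(-115, -29), -1)), Mul(-37404, Pow(Mul(I, Pow(5033, Rational(1, 2))), -1))) = Add(Mul(-95, Pow(3335, -1)), Mul(-37404, Mul(Rational(-1, 5033), I, Pow(5033, Rational(1, 2))))) = Add(Mul(-95, Rational(1, 3335)), Mul(Rational(37404, 5033), I, Pow(5033, Rational(1, 2)))) = Add(Rational(-19, 667), Mul(Rational(37404, 5033), I, Pow(5033, Rational(1, 2))))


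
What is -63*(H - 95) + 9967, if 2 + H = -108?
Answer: 22882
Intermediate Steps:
H = -110 (H = -2 - 108 = -110)
-63*(H - 95) + 9967 = -63*(-110 - 95) + 9967 = -63*(-205) + 9967 = 12915 + 9967 = 22882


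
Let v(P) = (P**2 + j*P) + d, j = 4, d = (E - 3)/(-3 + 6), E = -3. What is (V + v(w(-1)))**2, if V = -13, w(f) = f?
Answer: 324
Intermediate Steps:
d = -2 (d = (-3 - 3)/(-3 + 6) = -6/3 = -6*1/3 = -2)
v(P) = -2 + P**2 + 4*P (v(P) = (P**2 + 4*P) - 2 = -2 + P**2 + 4*P)
(V + v(w(-1)))**2 = (-13 + (-2 + (-1)**2 + 4*(-1)))**2 = (-13 + (-2 + 1 - 4))**2 = (-13 - 5)**2 = (-18)**2 = 324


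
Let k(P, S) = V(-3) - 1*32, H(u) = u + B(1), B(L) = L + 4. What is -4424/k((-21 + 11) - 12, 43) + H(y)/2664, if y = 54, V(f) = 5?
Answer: 1309681/7992 ≈ 163.87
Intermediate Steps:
B(L) = 4 + L
H(u) = 5 + u (H(u) = u + (4 + 1) = u + 5 = 5 + u)
k(P, S) = -27 (k(P, S) = 5 - 1*32 = 5 - 32 = -27)
-4424/k((-21 + 11) - 12, 43) + H(y)/2664 = -4424/(-27) + (5 + 54)/2664 = -4424*(-1/27) + 59*(1/2664) = 4424/27 + 59/2664 = 1309681/7992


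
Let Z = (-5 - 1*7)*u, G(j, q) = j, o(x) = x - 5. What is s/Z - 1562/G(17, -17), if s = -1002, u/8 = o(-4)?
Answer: -227767/2448 ≈ -93.042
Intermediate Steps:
o(x) = -5 + x
u = -72 (u = 8*(-5 - 4) = 8*(-9) = -72)
Z = 864 (Z = (-5 - 1*7)*(-72) = (-5 - 7)*(-72) = -12*(-72) = 864)
s/Z - 1562/G(17, -17) = -1002/864 - 1562/17 = -1002*1/864 - 1562*1/17 = -167/144 - 1562/17 = -227767/2448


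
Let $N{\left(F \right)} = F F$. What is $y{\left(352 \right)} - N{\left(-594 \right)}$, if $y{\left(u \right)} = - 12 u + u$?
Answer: $-356708$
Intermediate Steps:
$N{\left(F \right)} = F^{2}$
$y{\left(u \right)} = - 11 u$
$y{\left(352 \right)} - N{\left(-594 \right)} = \left(-11\right) 352 - \left(-594\right)^{2} = -3872 - 352836 = -356708$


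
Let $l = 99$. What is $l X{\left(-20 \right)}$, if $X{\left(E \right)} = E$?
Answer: $-1980$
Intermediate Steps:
$l X{\left(-20 \right)} = 99 \left(-20\right) = -1980$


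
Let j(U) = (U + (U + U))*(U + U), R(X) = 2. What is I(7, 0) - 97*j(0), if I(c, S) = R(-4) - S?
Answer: 2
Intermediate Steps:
I(c, S) = 2 - S
j(U) = 6*U**2 (j(U) = (U + 2*U)*(2*U) = (3*U)*(2*U) = 6*U**2)
I(7, 0) - 97*j(0) = (2 - 1*0) - 582*0**2 = (2 + 0) - 582*0 = 2 - 97*0 = 2 + 0 = 2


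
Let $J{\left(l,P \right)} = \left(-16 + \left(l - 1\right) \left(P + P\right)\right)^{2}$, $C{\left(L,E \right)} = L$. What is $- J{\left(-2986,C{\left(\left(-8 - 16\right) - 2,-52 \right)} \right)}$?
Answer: $-24120574864$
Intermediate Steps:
$J{\left(l,P \right)} = \left(-16 + 2 P \left(-1 + l\right)\right)^{2}$ ($J{\left(l,P \right)} = \left(-16 + \left(-1 + l\right) 2 P\right)^{2} = \left(-16 + 2 P \left(-1 + l\right)\right)^{2}$)
$- J{\left(-2986,C{\left(\left(-8 - 16\right) - 2,-52 \right)} \right)} = - 4 \left(8 - 26 - \left(\left(-8 - 16\right) - 2\right) \left(-2986\right)\right)^{2} = - 4 \left(8 - 26 - \left(-24 - 2\right) \left(-2986\right)\right)^{2} = - 4 \left(8 - 26 - \left(-26\right) \left(-2986\right)\right)^{2} = - 4 \left(8 - 26 - 77636\right)^{2} = - 4 \left(-77654\right)^{2} = - 4 \cdot 6030143716 = \left(-1\right) 24120574864 = -24120574864$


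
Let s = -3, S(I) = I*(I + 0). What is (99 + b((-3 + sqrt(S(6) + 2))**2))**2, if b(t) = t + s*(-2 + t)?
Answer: 5593 + 264*sqrt(38) ≈ 7220.4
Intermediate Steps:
S(I) = I**2 (S(I) = I*I = I**2)
b(t) = 6 - 2*t (b(t) = t - 3*(-2 + t) = t + (6 - 3*t) = 6 - 2*t)
(99 + b((-3 + sqrt(S(6) + 2))**2))**2 = (99 + (6 - 2*(-3 + sqrt(6**2 + 2))**2))**2 = (99 + (6 - 2*(-3 + sqrt(36 + 2))**2))**2 = (99 + (6 - 2*(-3 + sqrt(38))**2))**2 = (105 - 2*(-3 + sqrt(38))**2)**2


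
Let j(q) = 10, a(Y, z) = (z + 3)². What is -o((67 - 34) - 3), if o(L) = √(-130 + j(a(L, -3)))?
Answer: -2*I*√30 ≈ -10.954*I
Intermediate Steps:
a(Y, z) = (3 + z)²
o(L) = 2*I*√30 (o(L) = √(-130 + 10) = √(-120) = 2*I*√30)
-o((67 - 34) - 3) = -2*I*√30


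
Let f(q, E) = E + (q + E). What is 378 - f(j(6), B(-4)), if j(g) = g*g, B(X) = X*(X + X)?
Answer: 278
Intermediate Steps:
B(X) = 2*X² (B(X) = X*(2*X) = 2*X²)
j(g) = g²
f(q, E) = q + 2*E (f(q, E) = E + (E + q) = q + 2*E)
378 - f(j(6), B(-4)) = 378 - (6² + 2*(2*(-4)²)) = 378 - (36 + 2*(2*16)) = 378 - (36 + 2*32) = 378 - (36 + 64) = 378 - 1*100 = 378 - 100 = 278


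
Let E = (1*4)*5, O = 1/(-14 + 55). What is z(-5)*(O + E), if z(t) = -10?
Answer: -8210/41 ≈ -200.24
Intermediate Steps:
O = 1/41 ≈ 0.024390
E = 20 (E = 4*5 = 20)
z(-5)*(O + E) = -10*(1/41 + 20) = -10*821/41 = -8210/41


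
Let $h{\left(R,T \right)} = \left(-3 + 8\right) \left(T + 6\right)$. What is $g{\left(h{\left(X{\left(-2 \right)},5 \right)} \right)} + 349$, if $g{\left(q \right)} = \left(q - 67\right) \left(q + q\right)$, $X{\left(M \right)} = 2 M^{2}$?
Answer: $-971$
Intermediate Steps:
$h{\left(R,T \right)} = 30 + 5 T$ ($h{\left(R,T \right)} = 5 \left(6 + T\right) = 30 + 5 T$)
$g{\left(q \right)} = 2 q \left(-67 + q\right)$ ($g{\left(q \right)} = \left(-67 + q\right) 2 q = 2 q \left(-67 + q\right)$)
$g{\left(h{\left(X{\left(-2 \right)},5 \right)} \right)} + 349 = 2 \left(30 + 5 \cdot 5\right) \left(-67 + \left(30 + 5 \cdot 5\right)\right) + 349 = 2 \left(30 + 25\right) \left(-67 + \left(30 + 25\right)\right) + 349 = 2 \cdot 55 \left(-67 + 55\right) + 349 = 2 \cdot 55 \left(-12\right) + 349 = -1320 + 349 = -971$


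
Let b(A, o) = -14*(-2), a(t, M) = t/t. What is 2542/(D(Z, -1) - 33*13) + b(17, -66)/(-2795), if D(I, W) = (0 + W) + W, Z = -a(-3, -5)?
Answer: -7116958/1204645 ≈ -5.9079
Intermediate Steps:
a(t, M) = 1
Z = -1 (Z = -1*1 = -1)
b(A, o) = 28
D(I, W) = 2*W (D(I, W) = W + W = 2*W)
2542/(D(Z, -1) - 33*13) + b(17, -66)/(-2795) = 2542/(2*(-1) - 33*13) + 28/(-2795) = 2542/(-2 - 429) + 28*(-1/2795) = 2542/(-431) - 28/2795 = 2542*(-1/431) - 28/2795 = -2542/431 - 28/2795 = -7116958/1204645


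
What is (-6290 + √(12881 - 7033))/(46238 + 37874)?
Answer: -3145/42056 + √1462/42056 ≈ -0.073872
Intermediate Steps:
(-6290 + √(12881 - 7033))/(46238 + 37874) = (-6290 + √5848)/84112 = (-6290 + 2*√1462)*(1/84112) = -3145/42056 + √1462/42056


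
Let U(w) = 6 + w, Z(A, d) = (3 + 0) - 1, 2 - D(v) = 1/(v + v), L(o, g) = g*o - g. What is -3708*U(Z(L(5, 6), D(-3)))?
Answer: -29664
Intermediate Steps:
L(o, g) = -g + g*o
D(v) = 2 - 1/(2*v) (D(v) = 2 - 1/(v + v) = 2 - 1/(2*v))
Z(A, d) = 2 (Z(A, d) = 3 - 1 = 2)
-3708*U(Z(L(5, 6), D(-3))) = -3708*(6 + 2) = -3708*8 = -29664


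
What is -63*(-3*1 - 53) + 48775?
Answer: 52303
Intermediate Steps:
-63*(-3*1 - 53) + 48775 = -63*(-3 - 53) + 48775 = -63*(-56) + 48775 = 3528 + 48775 = 52303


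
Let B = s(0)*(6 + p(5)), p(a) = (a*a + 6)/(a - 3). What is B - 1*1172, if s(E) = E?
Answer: -1172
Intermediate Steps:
p(a) = (6 + a**2)/(-3 + a) (p(a) = (a**2 + 6)/(-3 + a) = (6 + a**2)/(-3 + a))
B = 0 (B = 0*(6 + (6 + 5**2)/(-3 + 5)) = 0*(6 + (6 + 25)/2) = 0*(6 + (1/2)*31) = 0*(6 + 31/2) = 0*(43/2) = 0)
B - 1*1172 = 0 - 1*1172 = 0 - 1172 = -1172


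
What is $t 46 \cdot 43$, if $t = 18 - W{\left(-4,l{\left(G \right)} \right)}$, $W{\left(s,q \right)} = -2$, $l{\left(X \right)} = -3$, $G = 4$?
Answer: $39560$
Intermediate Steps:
$t = 20$ ($t = 18 - -2 = 18 + 2 = 20$)
$t 46 \cdot 43 = 20 \cdot 46 \cdot 43 = 920 \cdot 43 = 39560$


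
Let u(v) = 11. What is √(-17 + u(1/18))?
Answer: I*√6 ≈ 2.4495*I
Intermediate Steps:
√(-17 + u(1/18)) = √(-17 + 11) = √(-6) = I*√6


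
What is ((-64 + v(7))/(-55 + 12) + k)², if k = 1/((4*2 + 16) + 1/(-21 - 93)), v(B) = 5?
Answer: 27644715289/13830936025 ≈ 1.9988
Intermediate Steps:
k = 114/2735 (k = 1/((8 + 16) + 1/(-114)) = 1/(24 - 1/114) = 1/(2735/114) = 114/2735 ≈ 0.041682)
((-64 + v(7))/(-55 + 12) + k)² = ((-64 + 5)/(-55 + 12) + 114/2735)² = (-59/(-43) + 114/2735)² = (-59*(-1/43) + 114/2735)² = (59/43 + 114/2735)² = (166267/117605)² = 27644715289/13830936025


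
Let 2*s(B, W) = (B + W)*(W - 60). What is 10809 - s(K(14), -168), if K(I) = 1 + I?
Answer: -6633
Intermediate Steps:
s(B, W) = (-60 + W)*(B + W)/2 (s(B, W) = ((B + W)*(W - 60))/2 = ((B + W)*(-60 + W))/2 = ((-60 + W)*(B + W))/2 = (-60 + W)*(B + W)/2)
10809 - s(K(14), -168) = 10809 - ((½)*(-168)² - 30*(1 + 14) - 30*(-168) + (½)*(1 + 14)*(-168)) = 10809 - ((½)*28224 - 30*15 + 5040 + (½)*15*(-168)) = 10809 - (14112 - 450 + 5040 - 1260) = 10809 - 1*17442 = 10809 - 17442 = -6633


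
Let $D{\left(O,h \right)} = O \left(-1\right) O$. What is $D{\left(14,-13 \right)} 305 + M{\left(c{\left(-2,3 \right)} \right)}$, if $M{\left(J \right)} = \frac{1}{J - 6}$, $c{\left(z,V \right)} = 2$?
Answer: $- \frac{239121}{4} \approx -59780.0$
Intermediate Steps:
$M{\left(J \right)} = \frac{1}{-6 + J}$
$D{\left(O,h \right)} = - O^{2}$ ($D{\left(O,h \right)} = - O O = - O^{2}$)
$D{\left(14,-13 \right)} 305 + M{\left(c{\left(-2,3 \right)} \right)} = - 14^{2} \cdot 305 + \frac{1}{-6 + 2} = \left(-1\right) 196 \cdot 305 + \frac{1}{-4} = \left(-196\right) 305 - \frac{1}{4} = -59780 - \frac{1}{4} = - \frac{239121}{4}$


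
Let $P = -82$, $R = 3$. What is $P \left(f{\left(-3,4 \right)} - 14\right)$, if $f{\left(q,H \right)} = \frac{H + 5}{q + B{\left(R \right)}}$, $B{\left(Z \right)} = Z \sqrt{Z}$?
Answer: $1025 - 123 \sqrt{3} \approx 811.96$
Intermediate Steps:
$B{\left(Z \right)} = Z^{\frac{3}{2}}$
$f{\left(q,H \right)} = \frac{5 + H}{q + 3 \sqrt{3}}$ ($f{\left(q,H \right)} = \frac{H + 5}{q + 3^{\frac{3}{2}}} = \frac{5 + H}{q + 3 \sqrt{3}}$)
$P \left(f{\left(-3,4 \right)} - 14\right) = - 82 \left(\frac{5 + 4}{-3 + 3 \sqrt{3}} - 14\right) = - 82 \left(\frac{1}{-3 + 3 \sqrt{3}} \cdot 9 - 14\right) = - 82 \left(\frac{9}{-3 + 3 \sqrt{3}} - 14\right) = - 82 \left(-14 + \frac{9}{-3 + 3 \sqrt{3}}\right) = 1148 - \frac{738}{-3 + 3 \sqrt{3}}$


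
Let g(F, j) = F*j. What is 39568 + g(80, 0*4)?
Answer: 39568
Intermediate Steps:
39568 + g(80, 0*4) = 39568 + 80*(0*4) = 39568 + 80*0 = 39568 + 0 = 39568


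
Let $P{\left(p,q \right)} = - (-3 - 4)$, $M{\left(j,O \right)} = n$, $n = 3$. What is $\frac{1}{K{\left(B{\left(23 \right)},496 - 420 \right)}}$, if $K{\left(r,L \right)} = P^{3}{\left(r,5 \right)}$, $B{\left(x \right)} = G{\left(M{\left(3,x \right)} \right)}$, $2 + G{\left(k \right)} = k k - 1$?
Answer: $\frac{1}{343} \approx 0.0029155$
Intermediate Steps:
$M{\left(j,O \right)} = 3$
$G{\left(k \right)} = -3 + k^{2}$ ($G{\left(k \right)} = -2 + \left(k k - 1\right) = -2 + \left(k^{2} - 1\right) = -2 + \left(-1 + k^{2}\right) = -3 + k^{2}$)
$B{\left(x \right)} = 6$ ($B{\left(x \right)} = -3 + 3^{2} = -3 + 9 = 6$)
$P{\left(p,q \right)} = 7$ ($P{\left(p,q \right)} = \left(-1\right) \left(-7\right) = 7$)
$K{\left(r,L \right)} = 343$ ($K{\left(r,L \right)} = 7^{3} = 343$)
$\frac{1}{K{\left(B{\left(23 \right)},496 - 420 \right)}} = \frac{1}{343}$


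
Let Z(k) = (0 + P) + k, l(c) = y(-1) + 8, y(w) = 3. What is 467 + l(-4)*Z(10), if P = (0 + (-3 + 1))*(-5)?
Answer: 687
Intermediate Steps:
P = 10 (P = (0 - 2)*(-5) = -2*(-5) = 10)
l(c) = 11 (l(c) = 3 + 8 = 11)
Z(k) = 10 + k (Z(k) = (0 + 10) + k = 10 + k)
467 + l(-4)*Z(10) = 467 + 11*(10 + 10) = 467 + 11*20 = 467 + 220 = 687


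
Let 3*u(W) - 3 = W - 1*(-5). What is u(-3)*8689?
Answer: 43445/3 ≈ 14482.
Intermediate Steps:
u(W) = 8/3 + W/3 (u(W) = 1 + (W - 1*(-5))/3 = 1 + (W + 5)/3 = 1 + (5 + W)/3 = 1 + (5/3 + W/3) = 8/3 + W/3)
u(-3)*8689 = (8/3 + (⅓)*(-3))*8689 = (8/3 - 1)*8689 = (5/3)*8689 = 43445/3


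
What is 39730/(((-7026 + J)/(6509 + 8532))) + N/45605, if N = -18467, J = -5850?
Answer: -469876291099/10124310 ≈ -46411.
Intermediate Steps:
39730/(((-7026 + J)/(6509 + 8532))) + N/45605 = 39730/(((-7026 - 5850)/(6509 + 8532))) - 18467/45605 = 39730/((-12876/15041)) - 18467*1/45605 = 39730/((-12876*1/15041)) - 18467/45605 = 39730/(-12876/15041) - 18467/45605 = 39730*(-15041/12876) - 18467/45605 = -10303085/222 - 18467/45605 = -469876291099/10124310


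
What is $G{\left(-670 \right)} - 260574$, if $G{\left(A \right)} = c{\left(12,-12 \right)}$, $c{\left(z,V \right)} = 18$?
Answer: $-260556$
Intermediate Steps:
$G{\left(A \right)} = 18$
$G{\left(-670 \right)} - 260574 = 18 - 260574 = -260556$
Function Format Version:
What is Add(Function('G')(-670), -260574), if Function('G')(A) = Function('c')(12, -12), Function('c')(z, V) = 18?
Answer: -260556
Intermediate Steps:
Function('G')(A) = 18
Add(Function('G')(-670), -260574) = Add(18, -260574) = -260556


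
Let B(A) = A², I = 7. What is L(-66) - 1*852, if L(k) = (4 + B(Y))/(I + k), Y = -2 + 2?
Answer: -50272/59 ≈ -852.07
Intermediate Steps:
Y = 0
L(k) = 4/(7 + k) (L(k) = (4 + 0²)/(7 + k) = (4 + 0)/(7 + k) = 4/(7 + k))
L(-66) - 1*852 = 4/(7 - 66) - 1*852 = 4/(-59) - 852 = 4*(-1/59) - 852 = -4/59 - 852 = -50272/59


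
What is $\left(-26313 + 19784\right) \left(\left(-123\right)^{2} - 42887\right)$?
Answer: $181231982$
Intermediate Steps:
$\left(-26313 + 19784\right) \left(\left(-123\right)^{2} - 42887\right) = - 6529 \left(15129 - 42887\right) = \left(-6529\right) \left(-27758\right) = 181231982$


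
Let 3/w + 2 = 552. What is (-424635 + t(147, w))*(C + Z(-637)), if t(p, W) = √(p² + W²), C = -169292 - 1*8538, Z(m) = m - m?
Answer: 75512842050 - 53349*√726302501/55 ≈ 7.5487e+10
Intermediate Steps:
Z(m) = 0
w = 3/550 (w = 3/(-2 + 552) = 3/550 ≈ 0.0054545)
C = -177830 (C = -169292 - 8538 = -177830)
t(p, W) = √(W² + p²)
(-424635 + t(147, w))*(C + Z(-637)) = (-424635 + √((3/550)² + 147²))*(-177830 + 0) = (-424635 + √(9/302500 + 21609))*(-177830) = (-424635 + √(6536722509/302500))*(-177830) = (-424635 + 3*√726302501/550)*(-177830) = 75512842050 - 53349*√726302501/55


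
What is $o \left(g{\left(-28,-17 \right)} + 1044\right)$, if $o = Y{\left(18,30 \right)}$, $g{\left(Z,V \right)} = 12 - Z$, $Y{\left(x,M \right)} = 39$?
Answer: $42276$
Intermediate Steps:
$o = 39$
$o \left(g{\left(-28,-17 \right)} + 1044\right) = 39 \left(\left(12 - -28\right) + 1044\right) = 39 \left(\left(12 + 28\right) + 1044\right) = 39 \left(40 + 1044\right) = 39 \cdot 1084 = 42276$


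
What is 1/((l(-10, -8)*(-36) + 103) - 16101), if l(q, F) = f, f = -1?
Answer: -1/15962 ≈ -6.2649e-5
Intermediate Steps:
l(q, F) = -1
1/((l(-10, -8)*(-36) + 103) - 16101) = 1/((-1*(-36) + 103) - 16101) = 1/((36 + 103) - 16101) = 1/(139 - 16101) = 1/(-15962) = -1/15962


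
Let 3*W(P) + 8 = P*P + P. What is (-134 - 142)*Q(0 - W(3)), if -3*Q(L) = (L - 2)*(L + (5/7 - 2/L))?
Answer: -17020/63 ≈ -270.16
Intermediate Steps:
W(P) = -8/3 + P/3 + P²/3 (W(P) = -8/3 + (P*P + P)/3 = -8/3 + (P² + P)/3 = -8/3 + (P + P²)/3 = -8/3 + (P/3 + P²/3) = -8/3 + P/3 + P²/3)
Q(L) = -(-2 + L)*(5/7 + L - 2/L)/3 (Q(L) = -(L - 2)*(L + (5/7 - 2/L))/3 = -(-2 + L)*(L + (5*(⅐) - 2/L))/3 = -(-2 + L)*(L + (5/7 - 2/L))/3 = -(-2 + L)*(5/7 + L - 2/L)/3)
(-134 - 142)*Q(0 - W(3)) = (-134 - 142)*((-28 + (0 - (-8/3 + (⅓)*3 + (⅓)*3²))*(24 - 7*(0 - (-8/3 + (⅓)*3 + (⅓)*3²))² + 9*(0 - (-8/3 + (⅓)*3 + (⅓)*3²))))/(21*(0 - (-8/3 + (⅓)*3 + (⅓)*3²)))) = -92*(-28 + (0 - (-8/3 + 1 + (⅓)*9))*(24 - 7*(0 - (-8/3 + 1 + (⅓)*9))² + 9*(0 - (-8/3 + 1 + (⅓)*9))))/(7*(0 - (-8/3 + 1 + (⅓)*9))) = -92*(-28 + (0 - (-8/3 + 1 + 3))*(24 - 7*(0 - (-8/3 + 1 + 3))² + 9*(0 - (-8/3 + 1 + 3))))/(7*(0 - (-8/3 + 1 + 3))) = -92*(-28 + (0 - 1*4/3)*(24 - 7*(0 - 1*4/3)² + 9*(0 - 1*4/3)))/(7*(0 - 1*4/3)) = -92*(-28 + (0 - 4/3)*(24 - 7*(0 - 4/3)² + 9*(0 - 4/3)))/(7*(0 - 4/3)) = -92*(-28 - 4*(24 - 7*(-4/3)² + 9*(-4/3))/3)/(7*(-4/3)) = -92*(-3)*(-28 - 4*(24 - 7*16/9 - 12)/3)/(7*4) = -92*(-3)*(-28 - 4*(24 - 112/9 - 12)/3)/(7*4) = -92*(-3)*(-28 - 4/3*(-4/9))/(7*4) = -92*(-3)*(-28 + 16/27)/(7*4) = -92*(-3)*(-740)/(7*4*27) = -276*185/189 = -17020/63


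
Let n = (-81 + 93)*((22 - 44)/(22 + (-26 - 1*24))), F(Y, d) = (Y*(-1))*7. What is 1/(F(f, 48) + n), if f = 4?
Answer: -7/130 ≈ -0.053846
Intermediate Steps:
F(Y, d) = -7*Y (F(Y, d) = -Y*7 = -7*Y)
n = 66/7 (n = 12*(-22/(22 + (-26 - 24))) = 12*(-22/(22 - 50)) = 12*(-22/(-28)) = 12*(-22*(-1/28)) = 12*(11/14) = 66/7 ≈ 9.4286)
1/(F(f, 48) + n) = 1/(-7*4 + 66/7) = 1/(-28 + 66/7) = 1/(-130/7) = -7/130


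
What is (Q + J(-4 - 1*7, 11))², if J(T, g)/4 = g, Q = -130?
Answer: 7396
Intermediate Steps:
J(T, g) = 4*g
(Q + J(-4 - 1*7, 11))² = (-130 + 4*11)² = (-130 + 44)² = (-86)² = 7396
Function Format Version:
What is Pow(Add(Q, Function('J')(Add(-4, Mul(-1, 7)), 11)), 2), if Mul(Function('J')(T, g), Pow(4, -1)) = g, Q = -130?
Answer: 7396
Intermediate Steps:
Function('J')(T, g) = Mul(4, g)
Pow(Add(Q, Function('J')(Add(-4, Mul(-1, 7)), 11)), 2) = Pow(Add(-130, Mul(4, 11)), 2) = Pow(Add(-130, 44), 2) = Pow(-86, 2) = 7396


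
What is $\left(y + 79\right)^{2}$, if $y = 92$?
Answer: $29241$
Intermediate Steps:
$\left(y + 79\right)^{2} = \left(92 + 79\right)^{2} = 171^{2} = 29241$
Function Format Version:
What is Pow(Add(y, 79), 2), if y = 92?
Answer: 29241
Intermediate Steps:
Pow(Add(y, 79), 2) = Pow(Add(92, 79), 2) = Pow(171, 2) = 29241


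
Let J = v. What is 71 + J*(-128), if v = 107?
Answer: -13625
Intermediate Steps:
J = 107
71 + J*(-128) = 71 + 107*(-128) = 71 - 13696 = -13625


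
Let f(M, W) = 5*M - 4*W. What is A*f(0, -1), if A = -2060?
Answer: -8240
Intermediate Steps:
f(M, W) = -4*W + 5*M
A*f(0, -1) = -2060*(-4*(-1) + 5*0) = -2060*(4 + 0) = -2060*4 = -8240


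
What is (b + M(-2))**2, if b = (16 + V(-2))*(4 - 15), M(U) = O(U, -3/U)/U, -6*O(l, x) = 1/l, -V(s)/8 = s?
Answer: 71385601/576 ≈ 1.2393e+5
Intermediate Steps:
V(s) = -8*s
O(l, x) = -1/(6*l)
M(U) = -1/(6*U**2) (M(U) = (-1/(6*U))/U = -1/(6*U**2))
b = -352 (b = (16 - 8*(-2))*(4 - 15) = (16 + 16)*(-11) = 32*(-11) = -352)
(b + M(-2))**2 = (-352 - 1/6/(-2)**2)**2 = (-352 - 1/6*1/4)**2 = (-352 - 1/24)**2 = (-8449/24)**2 = 71385601/576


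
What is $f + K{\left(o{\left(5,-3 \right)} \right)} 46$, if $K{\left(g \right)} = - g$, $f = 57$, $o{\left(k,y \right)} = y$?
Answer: $195$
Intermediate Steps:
$f + K{\left(o{\left(5,-3 \right)} \right)} 46 = 57 + \left(-1\right) \left(-3\right) 46 = 57 + 3 \cdot 46 = 57 + 138 = 195$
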